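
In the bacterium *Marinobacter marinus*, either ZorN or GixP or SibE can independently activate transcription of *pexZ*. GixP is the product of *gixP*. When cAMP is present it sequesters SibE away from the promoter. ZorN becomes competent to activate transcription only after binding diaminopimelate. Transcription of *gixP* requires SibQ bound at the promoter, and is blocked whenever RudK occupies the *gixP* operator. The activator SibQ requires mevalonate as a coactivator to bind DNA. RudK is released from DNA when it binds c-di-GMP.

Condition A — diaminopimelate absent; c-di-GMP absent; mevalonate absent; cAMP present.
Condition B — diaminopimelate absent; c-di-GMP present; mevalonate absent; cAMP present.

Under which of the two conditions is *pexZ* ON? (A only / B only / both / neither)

neither

Condition A:
Diaminopimelate is absent, so ZorN is inactive.
c-di-GMP is absent, so RudK is active.
Mevalonate is absent, so SibQ is inactive.
With repressor RudK bound, *gixP* is not transcribed.
So GixP is not produced.
cAMP is present, so SibE is inactive.
No activator is available at the *pexZ* promoter, so *pexZ* is not transcribed.
→ *pexZ* is OFF in A.
Condition B:
Diaminopimelate is absent, so ZorN is inactive.
c-di-GMP is present, so RudK is inactive.
Mevalonate is absent, so SibQ is inactive.
Required activator SibQ is absent, so *gixP* is not transcribed.
So GixP is not produced.
cAMP is present, so SibE is inactive.
No activator is available at the *pexZ* promoter, so *pexZ* is not transcribed.
→ *pexZ* is OFF in B.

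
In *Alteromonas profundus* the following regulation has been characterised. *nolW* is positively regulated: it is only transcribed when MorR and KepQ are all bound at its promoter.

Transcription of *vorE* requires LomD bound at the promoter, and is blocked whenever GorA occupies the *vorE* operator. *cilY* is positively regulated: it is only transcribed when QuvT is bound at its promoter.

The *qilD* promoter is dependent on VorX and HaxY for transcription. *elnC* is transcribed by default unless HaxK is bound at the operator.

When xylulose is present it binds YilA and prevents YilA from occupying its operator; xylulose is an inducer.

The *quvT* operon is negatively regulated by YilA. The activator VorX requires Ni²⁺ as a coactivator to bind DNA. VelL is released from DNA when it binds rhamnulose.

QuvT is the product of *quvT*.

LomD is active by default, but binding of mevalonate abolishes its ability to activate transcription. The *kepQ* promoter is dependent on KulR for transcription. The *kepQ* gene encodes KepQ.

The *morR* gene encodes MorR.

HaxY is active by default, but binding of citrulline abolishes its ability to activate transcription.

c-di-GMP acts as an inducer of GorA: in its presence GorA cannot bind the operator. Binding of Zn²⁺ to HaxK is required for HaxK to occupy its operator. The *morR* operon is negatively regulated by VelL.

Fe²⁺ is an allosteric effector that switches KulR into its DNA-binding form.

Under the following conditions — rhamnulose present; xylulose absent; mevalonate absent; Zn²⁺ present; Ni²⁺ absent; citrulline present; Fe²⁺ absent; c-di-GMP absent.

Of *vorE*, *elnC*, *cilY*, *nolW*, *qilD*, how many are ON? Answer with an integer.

0

c-di-GMP is absent, so GorA is active.
Mevalonate is absent, so LomD is active.
With repressor GorA bound, *vorE* is not transcribed.
→ *vorE* is OFF.
Zn²⁺ is present, so HaxK is active.
With repressor HaxK bound, *elnC* is not transcribed.
→ *elnC* is OFF.
Xylulose is absent, so YilA is active.
With repressor YilA bound, *quvT* is not transcribed.
So QuvT is not produced.
Required activator QuvT is absent, so *cilY* is not transcribed.
→ *cilY* is OFF.
Rhamnulose is present, so VelL is inactive.
With no repressor bound, *morR* is transcribed.
So MorR is produced and active.
Fe²⁺ is absent, so KulR is inactive.
Required activator KulR is absent, so *kepQ* is not transcribed.
So KepQ is not produced.
Required activator KepQ is absent, so *nolW* is not transcribed.
→ *nolW* is OFF.
Ni²⁺ is absent, so VorX is inactive.
Citrulline is present, so HaxY is inactive.
Required activator VorX is absent, so *qilD* is not transcribed.
→ *qilD* is OFF.
0 of the 5 genes are transcribed.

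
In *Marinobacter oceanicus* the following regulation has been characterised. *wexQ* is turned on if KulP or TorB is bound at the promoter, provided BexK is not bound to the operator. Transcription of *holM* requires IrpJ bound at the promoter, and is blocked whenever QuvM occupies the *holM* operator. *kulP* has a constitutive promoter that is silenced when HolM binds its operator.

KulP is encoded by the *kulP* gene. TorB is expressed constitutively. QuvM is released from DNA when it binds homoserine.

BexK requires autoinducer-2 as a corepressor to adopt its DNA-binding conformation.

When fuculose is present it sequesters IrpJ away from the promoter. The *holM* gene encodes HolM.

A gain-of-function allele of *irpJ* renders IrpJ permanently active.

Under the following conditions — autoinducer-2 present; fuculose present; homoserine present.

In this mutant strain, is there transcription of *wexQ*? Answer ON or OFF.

Autoinducer-2 is present, so BexK is active.
Homoserine is present, so QuvM is inactive.
IrpJ is constitutively active in this strain.
No repressor is bound and IrpJ is active, so *holM* is transcribed.
So HolM is produced and active.
With repressor HolM bound, *kulP* is not transcribed.
So KulP is not produced.
TorB is produced constitutively and is active.
With repressor BexK bound, *wexQ* is not transcribed.

OFF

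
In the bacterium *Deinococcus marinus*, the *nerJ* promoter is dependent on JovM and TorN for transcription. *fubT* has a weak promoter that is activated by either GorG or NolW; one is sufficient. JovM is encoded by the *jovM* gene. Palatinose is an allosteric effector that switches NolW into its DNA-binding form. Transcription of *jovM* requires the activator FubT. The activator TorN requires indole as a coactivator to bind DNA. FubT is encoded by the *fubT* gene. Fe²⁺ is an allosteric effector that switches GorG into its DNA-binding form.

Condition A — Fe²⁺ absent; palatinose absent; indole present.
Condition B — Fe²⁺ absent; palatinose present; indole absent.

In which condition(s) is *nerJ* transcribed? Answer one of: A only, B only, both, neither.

Condition A:
Fe²⁺ is absent, so GorG is inactive.
Palatinose is absent, so NolW is inactive.
No activator is available at the *fubT* promoter, so *fubT* is not transcribed.
So FubT is not produced.
Required activator FubT is absent, so *jovM* is not transcribed.
So JovM is not produced.
Indole is present, so TorN is active.
Required activator JovM is absent, so *nerJ* is not transcribed.
→ *nerJ* is OFF in A.
Condition B:
Fe²⁺ is absent, so GorG is inactive.
Palatinose is present, so NolW is active.
Activator NolW is present, so *fubT* is transcribed.
So FubT is produced and active.
No repressor is bound and FubT is active, so *jovM* is transcribed.
So JovM is produced and active.
Indole is absent, so TorN is inactive.
Required activator TorN is absent, so *nerJ* is not transcribed.
→ *nerJ* is OFF in B.

neither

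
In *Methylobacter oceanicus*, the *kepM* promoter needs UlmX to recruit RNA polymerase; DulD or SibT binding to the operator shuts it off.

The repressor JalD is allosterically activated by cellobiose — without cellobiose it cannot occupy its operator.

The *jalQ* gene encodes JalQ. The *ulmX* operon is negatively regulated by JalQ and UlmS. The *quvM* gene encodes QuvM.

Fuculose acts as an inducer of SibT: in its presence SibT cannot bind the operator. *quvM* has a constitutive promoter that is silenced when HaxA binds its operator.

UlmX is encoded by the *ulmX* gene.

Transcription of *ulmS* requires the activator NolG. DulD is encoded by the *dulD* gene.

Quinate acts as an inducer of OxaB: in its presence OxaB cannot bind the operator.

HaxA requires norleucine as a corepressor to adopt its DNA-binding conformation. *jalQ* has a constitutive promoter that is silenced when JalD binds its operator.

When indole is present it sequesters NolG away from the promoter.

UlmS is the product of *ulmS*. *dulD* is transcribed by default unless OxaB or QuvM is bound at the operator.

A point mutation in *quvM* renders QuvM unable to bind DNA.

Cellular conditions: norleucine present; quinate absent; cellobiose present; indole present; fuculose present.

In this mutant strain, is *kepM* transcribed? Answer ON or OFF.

Quinate is absent, so OxaB is active.
QuvM is non-functional in this strain, so it has no effect.
With repressor OxaB bound, *dulD* is not transcribed.
So DulD is not produced.
Cellobiose is present, so JalD is active.
With repressor JalD bound, *jalQ* is not transcribed.
So JalQ is not produced.
Indole is present, so NolG is inactive.
Required activator NolG is absent, so *ulmS* is not transcribed.
So UlmS is not produced.
With no repressor bound, *ulmX* is transcribed.
So UlmX is produced and active.
Fuculose is present, so SibT is inactive.
No repressor is bound and UlmX is active, so *kepM* is transcribed.

ON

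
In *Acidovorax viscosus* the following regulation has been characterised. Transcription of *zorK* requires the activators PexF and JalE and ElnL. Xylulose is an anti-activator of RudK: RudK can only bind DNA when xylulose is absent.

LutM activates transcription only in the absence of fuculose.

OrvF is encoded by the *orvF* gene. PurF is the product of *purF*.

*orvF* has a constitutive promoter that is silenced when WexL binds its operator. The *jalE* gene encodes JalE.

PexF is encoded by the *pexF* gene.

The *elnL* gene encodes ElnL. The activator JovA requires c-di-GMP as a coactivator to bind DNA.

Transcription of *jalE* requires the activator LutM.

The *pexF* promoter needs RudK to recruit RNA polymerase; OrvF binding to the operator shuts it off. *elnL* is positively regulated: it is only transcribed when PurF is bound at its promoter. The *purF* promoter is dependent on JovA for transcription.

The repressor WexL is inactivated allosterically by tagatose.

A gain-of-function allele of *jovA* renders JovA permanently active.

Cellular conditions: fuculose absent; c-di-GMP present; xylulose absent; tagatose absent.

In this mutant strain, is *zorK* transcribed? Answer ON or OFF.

ON

Tagatose is absent, so WexL is active.
With repressor WexL bound, *orvF* is not transcribed.
So OrvF is not produced.
Xylulose is absent, so RudK is active.
No repressor is bound and RudK is active, so *pexF* is transcribed.
So PexF is produced and active.
Fuculose is absent, so LutM is active.
No repressor is bound and LutM is active, so *jalE* is transcribed.
So JalE is produced and active.
JovA is constitutively active in this strain.
No repressor is bound and JovA is active, so *purF* is transcribed.
So PurF is produced and active.
No repressor is bound and PurF is active, so *elnL* is transcribed.
So ElnL is produced and active.
No repressor is bound and PexF and JalE and ElnL are active, so *zorK* is transcribed.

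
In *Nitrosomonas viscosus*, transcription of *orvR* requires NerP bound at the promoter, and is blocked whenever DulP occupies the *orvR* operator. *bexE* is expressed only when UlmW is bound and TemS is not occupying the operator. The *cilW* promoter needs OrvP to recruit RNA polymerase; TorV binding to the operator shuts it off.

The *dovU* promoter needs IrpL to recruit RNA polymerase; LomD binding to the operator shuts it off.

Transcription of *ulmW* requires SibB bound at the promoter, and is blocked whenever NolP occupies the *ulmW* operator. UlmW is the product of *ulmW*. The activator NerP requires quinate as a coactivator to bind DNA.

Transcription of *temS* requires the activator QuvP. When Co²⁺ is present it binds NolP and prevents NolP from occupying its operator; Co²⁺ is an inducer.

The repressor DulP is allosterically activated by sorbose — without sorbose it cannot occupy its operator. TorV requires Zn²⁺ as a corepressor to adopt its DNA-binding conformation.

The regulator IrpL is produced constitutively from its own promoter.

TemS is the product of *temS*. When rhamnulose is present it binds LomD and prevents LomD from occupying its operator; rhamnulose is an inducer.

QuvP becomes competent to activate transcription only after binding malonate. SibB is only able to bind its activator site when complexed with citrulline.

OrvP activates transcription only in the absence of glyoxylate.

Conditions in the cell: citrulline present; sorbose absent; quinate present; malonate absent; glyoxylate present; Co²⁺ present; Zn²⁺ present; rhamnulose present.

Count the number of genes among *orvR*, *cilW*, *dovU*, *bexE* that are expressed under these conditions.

3

Sorbose is absent, so DulP is inactive.
Quinate is present, so NerP is active.
No repressor is bound and NerP is active, so *orvR* is transcribed.
→ *orvR* is ON.
Glyoxylate is present, so OrvP is inactive.
Zn²⁺ is present, so TorV is active.
With repressor TorV bound, *cilW* is not transcribed.
→ *cilW* is OFF.
IrpL is produced constitutively and is active.
Rhamnulose is present, so LomD is inactive.
No repressor is bound and IrpL is active, so *dovU* is transcribed.
→ *dovU* is ON.
Co²⁺ is present, so NolP is inactive.
Citrulline is present, so SibB is active.
No repressor is bound and SibB is active, so *ulmW* is transcribed.
So UlmW is produced and active.
Malonate is absent, so QuvP is inactive.
Required activator QuvP is absent, so *temS* is not transcribed.
So TemS is not produced.
No repressor is bound and UlmW is active, so *bexE* is transcribed.
→ *bexE* is ON.
3 of the 4 genes are transcribed.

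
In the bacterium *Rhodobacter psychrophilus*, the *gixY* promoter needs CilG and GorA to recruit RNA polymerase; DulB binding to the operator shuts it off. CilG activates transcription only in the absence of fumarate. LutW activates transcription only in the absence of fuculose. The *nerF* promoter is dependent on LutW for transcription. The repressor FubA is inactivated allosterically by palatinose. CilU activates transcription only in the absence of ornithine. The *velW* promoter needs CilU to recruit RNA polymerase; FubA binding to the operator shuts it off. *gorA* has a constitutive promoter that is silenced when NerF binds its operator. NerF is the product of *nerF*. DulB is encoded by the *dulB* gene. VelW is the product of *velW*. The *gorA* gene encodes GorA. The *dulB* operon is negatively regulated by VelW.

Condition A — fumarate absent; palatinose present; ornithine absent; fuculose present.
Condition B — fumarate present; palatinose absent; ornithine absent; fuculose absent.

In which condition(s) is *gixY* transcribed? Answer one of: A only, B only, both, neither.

Condition A:
Fumarate is absent, so CilG is active.
Palatinose is present, so FubA is inactive.
Ornithine is absent, so CilU is active.
No repressor is bound and CilU is active, so *velW* is transcribed.
So VelW is produced and active.
With repressor VelW bound, *dulB* is not transcribed.
So DulB is not produced.
Fuculose is present, so LutW is inactive.
Required activator LutW is absent, so *nerF* is not transcribed.
So NerF is not produced.
With no repressor bound, *gorA* is transcribed.
So GorA is produced and active.
No repressor is bound and CilG and GorA are active, so *gixY* is transcribed.
→ *gixY* is ON in A.
Condition B:
Fumarate is present, so CilG is inactive.
Palatinose is absent, so FubA is active.
Ornithine is absent, so CilU is active.
With repressor FubA bound, *velW* is not transcribed.
So VelW is not produced.
With no repressor bound, *dulB* is transcribed.
So DulB is produced and active.
Fuculose is absent, so LutW is active.
No repressor is bound and LutW is active, so *nerF* is transcribed.
So NerF is produced and active.
With repressor NerF bound, *gorA* is not transcribed.
So GorA is not produced.
With repressor DulB bound, *gixY* is not transcribed.
→ *gixY* is OFF in B.

A only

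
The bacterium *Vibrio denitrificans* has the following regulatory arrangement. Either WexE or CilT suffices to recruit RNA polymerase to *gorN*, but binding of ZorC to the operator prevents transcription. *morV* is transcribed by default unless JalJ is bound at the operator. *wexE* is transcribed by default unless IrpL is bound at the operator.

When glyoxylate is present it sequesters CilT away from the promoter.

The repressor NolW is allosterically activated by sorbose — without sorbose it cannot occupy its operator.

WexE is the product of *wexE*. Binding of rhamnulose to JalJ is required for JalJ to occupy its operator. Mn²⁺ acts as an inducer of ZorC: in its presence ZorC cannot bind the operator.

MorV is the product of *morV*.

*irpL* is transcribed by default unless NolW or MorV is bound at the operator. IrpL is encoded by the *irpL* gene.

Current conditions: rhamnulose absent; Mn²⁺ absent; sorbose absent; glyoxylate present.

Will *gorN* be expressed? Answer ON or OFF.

Sorbose is absent, so NolW is inactive.
Rhamnulose is absent, so JalJ is inactive.
With no repressor bound, *morV* is transcribed.
So MorV is produced and active.
With repressor MorV bound, *irpL* is not transcribed.
So IrpL is not produced.
With no repressor bound, *wexE* is transcribed.
So WexE is produced and active.
Mn²⁺ is absent, so ZorC is active.
Glyoxylate is present, so CilT is inactive.
With repressor ZorC bound, *gorN* is not transcribed.

OFF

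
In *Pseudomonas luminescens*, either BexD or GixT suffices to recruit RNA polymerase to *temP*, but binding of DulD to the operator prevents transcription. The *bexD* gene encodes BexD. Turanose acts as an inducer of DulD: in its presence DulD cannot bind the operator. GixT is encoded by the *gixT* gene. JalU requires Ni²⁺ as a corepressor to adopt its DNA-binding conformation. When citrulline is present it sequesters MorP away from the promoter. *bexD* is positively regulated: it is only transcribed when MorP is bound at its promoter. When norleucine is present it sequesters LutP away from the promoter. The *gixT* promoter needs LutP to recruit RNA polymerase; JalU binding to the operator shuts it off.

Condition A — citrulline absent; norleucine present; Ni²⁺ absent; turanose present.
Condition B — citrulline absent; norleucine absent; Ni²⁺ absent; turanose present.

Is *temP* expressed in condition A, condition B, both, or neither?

Condition A:
Citrulline is absent, so MorP is active.
No repressor is bound and MorP is active, so *bexD* is transcribed.
So BexD is produced and active.
Norleucine is present, so LutP is inactive.
Ni²⁺ is absent, so JalU is inactive.
Required activator LutP is absent, so *gixT* is not transcribed.
So GixT is not produced.
Turanose is present, so DulD is inactive.
Activator BexD is present, so *temP* is transcribed.
→ *temP* is ON in A.
Condition B:
Citrulline is absent, so MorP is active.
No repressor is bound and MorP is active, so *bexD* is transcribed.
So BexD is produced and active.
Norleucine is absent, so LutP is active.
Ni²⁺ is absent, so JalU is inactive.
No repressor is bound and LutP is active, so *gixT* is transcribed.
So GixT is produced and active.
Turanose is present, so DulD is inactive.
Activator BexD is present, so *temP* is transcribed.
→ *temP* is ON in B.

both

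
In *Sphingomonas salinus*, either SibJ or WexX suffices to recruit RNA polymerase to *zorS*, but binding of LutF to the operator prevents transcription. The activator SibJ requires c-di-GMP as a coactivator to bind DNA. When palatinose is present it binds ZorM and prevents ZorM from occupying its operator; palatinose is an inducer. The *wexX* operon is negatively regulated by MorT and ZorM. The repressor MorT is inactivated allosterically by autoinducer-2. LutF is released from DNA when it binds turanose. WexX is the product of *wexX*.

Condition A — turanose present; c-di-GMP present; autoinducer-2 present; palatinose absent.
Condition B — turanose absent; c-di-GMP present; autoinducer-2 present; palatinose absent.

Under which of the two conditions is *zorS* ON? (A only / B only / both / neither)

A only

Condition A:
Turanose is present, so LutF is inactive.
c-di-GMP is present, so SibJ is active.
Autoinducer-2 is present, so MorT is inactive.
Palatinose is absent, so ZorM is active.
With repressor ZorM bound, *wexX* is not transcribed.
So WexX is not produced.
Activator SibJ is present, so *zorS* is transcribed.
→ *zorS* is ON in A.
Condition B:
Turanose is absent, so LutF is active.
c-di-GMP is present, so SibJ is active.
Autoinducer-2 is present, so MorT is inactive.
Palatinose is absent, so ZorM is active.
With repressor ZorM bound, *wexX* is not transcribed.
So WexX is not produced.
With repressor LutF bound, *zorS* is not transcribed.
→ *zorS* is OFF in B.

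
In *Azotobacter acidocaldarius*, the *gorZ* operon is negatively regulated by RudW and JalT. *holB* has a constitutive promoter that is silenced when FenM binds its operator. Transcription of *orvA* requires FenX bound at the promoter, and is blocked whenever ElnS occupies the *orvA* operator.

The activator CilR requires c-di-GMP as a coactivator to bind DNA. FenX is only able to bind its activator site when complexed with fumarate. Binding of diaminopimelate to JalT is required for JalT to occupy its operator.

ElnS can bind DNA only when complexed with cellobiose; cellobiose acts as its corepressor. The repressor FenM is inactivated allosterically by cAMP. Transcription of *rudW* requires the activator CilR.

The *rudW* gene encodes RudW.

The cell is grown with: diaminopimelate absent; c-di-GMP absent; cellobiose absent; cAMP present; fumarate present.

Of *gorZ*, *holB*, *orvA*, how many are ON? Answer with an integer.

c-di-GMP is absent, so CilR is inactive.
Required activator CilR is absent, so *rudW* is not transcribed.
So RudW is not produced.
Diaminopimelate is absent, so JalT is inactive.
With no repressor bound, *gorZ* is transcribed.
→ *gorZ* is ON.
cAMP is present, so FenM is inactive.
With no repressor bound, *holB* is transcribed.
→ *holB* is ON.
Cellobiose is absent, so ElnS is inactive.
Fumarate is present, so FenX is active.
No repressor is bound and FenX is active, so *orvA* is transcribed.
→ *orvA* is ON.
3 of the 3 genes are transcribed.

3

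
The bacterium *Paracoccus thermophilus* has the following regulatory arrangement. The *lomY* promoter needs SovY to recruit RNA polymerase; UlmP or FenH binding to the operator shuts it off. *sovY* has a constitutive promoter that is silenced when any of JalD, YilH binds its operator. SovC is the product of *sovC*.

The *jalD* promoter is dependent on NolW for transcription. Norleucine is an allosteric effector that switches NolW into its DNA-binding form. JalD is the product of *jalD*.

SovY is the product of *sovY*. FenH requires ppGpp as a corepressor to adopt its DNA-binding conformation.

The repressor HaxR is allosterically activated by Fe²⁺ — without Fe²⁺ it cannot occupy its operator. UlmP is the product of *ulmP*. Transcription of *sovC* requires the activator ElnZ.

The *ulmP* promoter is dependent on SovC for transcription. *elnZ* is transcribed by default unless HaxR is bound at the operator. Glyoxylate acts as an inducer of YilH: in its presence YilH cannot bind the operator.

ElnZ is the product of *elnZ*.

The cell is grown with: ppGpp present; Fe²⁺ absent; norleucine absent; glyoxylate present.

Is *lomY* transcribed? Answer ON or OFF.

OFF

Fe²⁺ is absent, so HaxR is inactive.
With no repressor bound, *elnZ* is transcribed.
So ElnZ is produced and active.
No repressor is bound and ElnZ is active, so *sovC* is transcribed.
So SovC is produced and active.
No repressor is bound and SovC is active, so *ulmP* is transcribed.
So UlmP is produced and active.
Norleucine is absent, so NolW is inactive.
Required activator NolW is absent, so *jalD* is not transcribed.
So JalD is not produced.
Glyoxylate is present, so YilH is inactive.
With no repressor bound, *sovY* is transcribed.
So SovY is produced and active.
ppGpp is present, so FenH is active.
With repressor UlmP bound, *lomY* is not transcribed.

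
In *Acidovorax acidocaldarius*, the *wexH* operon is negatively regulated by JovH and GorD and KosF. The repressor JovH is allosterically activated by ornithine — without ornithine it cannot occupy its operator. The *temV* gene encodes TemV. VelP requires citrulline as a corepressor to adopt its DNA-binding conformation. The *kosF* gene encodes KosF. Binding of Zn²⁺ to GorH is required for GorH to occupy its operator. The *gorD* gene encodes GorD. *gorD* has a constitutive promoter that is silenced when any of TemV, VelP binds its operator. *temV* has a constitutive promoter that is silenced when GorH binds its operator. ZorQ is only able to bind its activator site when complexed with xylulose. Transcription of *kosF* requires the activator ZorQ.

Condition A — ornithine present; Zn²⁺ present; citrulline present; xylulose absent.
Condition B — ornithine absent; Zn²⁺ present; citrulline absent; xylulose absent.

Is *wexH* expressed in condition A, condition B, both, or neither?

neither

Condition A:
Ornithine is present, so JovH is active.
Zn²⁺ is present, so GorH is active.
With repressor GorH bound, *temV* is not transcribed.
So TemV is not produced.
Citrulline is present, so VelP is active.
With repressor VelP bound, *gorD* is not transcribed.
So GorD is not produced.
Xylulose is absent, so ZorQ is inactive.
Required activator ZorQ is absent, so *kosF* is not transcribed.
So KosF is not produced.
With repressor JovH bound, *wexH* is not transcribed.
→ *wexH* is OFF in A.
Condition B:
Ornithine is absent, so JovH is inactive.
Zn²⁺ is present, so GorH is active.
With repressor GorH bound, *temV* is not transcribed.
So TemV is not produced.
Citrulline is absent, so VelP is inactive.
With no repressor bound, *gorD* is transcribed.
So GorD is produced and active.
Xylulose is absent, so ZorQ is inactive.
Required activator ZorQ is absent, so *kosF* is not transcribed.
So KosF is not produced.
With repressor GorD bound, *wexH* is not transcribed.
→ *wexH* is OFF in B.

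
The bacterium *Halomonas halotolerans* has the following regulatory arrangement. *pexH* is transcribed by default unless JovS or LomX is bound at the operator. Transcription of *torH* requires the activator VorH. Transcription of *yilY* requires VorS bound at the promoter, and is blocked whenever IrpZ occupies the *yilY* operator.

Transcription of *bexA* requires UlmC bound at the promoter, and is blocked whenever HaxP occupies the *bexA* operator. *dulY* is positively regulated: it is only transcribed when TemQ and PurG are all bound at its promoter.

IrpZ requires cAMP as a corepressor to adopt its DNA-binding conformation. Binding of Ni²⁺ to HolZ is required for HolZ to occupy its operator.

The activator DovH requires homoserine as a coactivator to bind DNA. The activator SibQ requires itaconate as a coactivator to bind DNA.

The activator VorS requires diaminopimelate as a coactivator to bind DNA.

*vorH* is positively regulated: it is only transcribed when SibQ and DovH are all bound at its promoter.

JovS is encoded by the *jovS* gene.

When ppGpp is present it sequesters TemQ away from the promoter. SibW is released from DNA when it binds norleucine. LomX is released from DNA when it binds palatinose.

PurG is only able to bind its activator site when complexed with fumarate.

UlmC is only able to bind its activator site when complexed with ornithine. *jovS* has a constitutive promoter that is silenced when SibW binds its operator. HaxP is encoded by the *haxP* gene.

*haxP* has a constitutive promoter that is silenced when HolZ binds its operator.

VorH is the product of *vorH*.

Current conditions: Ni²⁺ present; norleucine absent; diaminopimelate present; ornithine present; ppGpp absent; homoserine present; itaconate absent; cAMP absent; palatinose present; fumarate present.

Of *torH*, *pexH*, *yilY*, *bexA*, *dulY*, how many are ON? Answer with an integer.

Itaconate is absent, so SibQ is inactive.
Homoserine is present, so DovH is active.
Required activator SibQ is absent, so *vorH* is not transcribed.
So VorH is not produced.
Required activator VorH is absent, so *torH* is not transcribed.
→ *torH* is OFF.
Norleucine is absent, so SibW is active.
With repressor SibW bound, *jovS* is not transcribed.
So JovS is not produced.
Palatinose is present, so LomX is inactive.
With no repressor bound, *pexH* is transcribed.
→ *pexH* is ON.
cAMP is absent, so IrpZ is inactive.
Diaminopimelate is present, so VorS is active.
No repressor is bound and VorS is active, so *yilY* is transcribed.
→ *yilY* is ON.
Ornithine is present, so UlmC is active.
Ni²⁺ is present, so HolZ is active.
With repressor HolZ bound, *haxP* is not transcribed.
So HaxP is not produced.
No repressor is bound and UlmC is active, so *bexA* is transcribed.
→ *bexA* is ON.
ppGpp is absent, so TemQ is active.
Fumarate is present, so PurG is active.
No repressor is bound and TemQ and PurG are active, so *dulY* is transcribed.
→ *dulY* is ON.
4 of the 5 genes are transcribed.

4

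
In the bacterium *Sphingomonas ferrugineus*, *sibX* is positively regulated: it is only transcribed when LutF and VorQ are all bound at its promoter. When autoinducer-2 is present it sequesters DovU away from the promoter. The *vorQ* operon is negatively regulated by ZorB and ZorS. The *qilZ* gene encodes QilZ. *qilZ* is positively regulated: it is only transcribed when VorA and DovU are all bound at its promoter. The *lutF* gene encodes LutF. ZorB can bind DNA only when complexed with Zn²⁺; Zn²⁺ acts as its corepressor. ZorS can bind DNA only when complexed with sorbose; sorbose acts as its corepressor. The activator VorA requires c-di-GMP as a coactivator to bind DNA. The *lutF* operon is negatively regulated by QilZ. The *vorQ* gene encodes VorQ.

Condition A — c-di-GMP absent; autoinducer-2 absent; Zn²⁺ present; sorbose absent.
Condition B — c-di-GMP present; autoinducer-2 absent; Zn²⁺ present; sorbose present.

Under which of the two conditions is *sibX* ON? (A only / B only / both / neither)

neither

Condition A:
c-di-GMP is absent, so VorA is inactive.
Autoinducer-2 is absent, so DovU is active.
Required activator VorA is absent, so *qilZ* is not transcribed.
So QilZ is not produced.
With no repressor bound, *lutF* is transcribed.
So LutF is produced and active.
Zn²⁺ is present, so ZorB is active.
Sorbose is absent, so ZorS is inactive.
With repressor ZorB bound, *vorQ* is not transcribed.
So VorQ is not produced.
Required activator VorQ is absent, so *sibX* is not transcribed.
→ *sibX* is OFF in A.
Condition B:
c-di-GMP is present, so VorA is active.
Autoinducer-2 is absent, so DovU is active.
No repressor is bound and VorA and DovU are active, so *qilZ* is transcribed.
So QilZ is produced and active.
With repressor QilZ bound, *lutF* is not transcribed.
So LutF is not produced.
Zn²⁺ is present, so ZorB is active.
Sorbose is present, so ZorS is active.
With repressor ZorB bound, *vorQ* is not transcribed.
So VorQ is not produced.
Required activator LutF is absent, so *sibX* is not transcribed.
→ *sibX* is OFF in B.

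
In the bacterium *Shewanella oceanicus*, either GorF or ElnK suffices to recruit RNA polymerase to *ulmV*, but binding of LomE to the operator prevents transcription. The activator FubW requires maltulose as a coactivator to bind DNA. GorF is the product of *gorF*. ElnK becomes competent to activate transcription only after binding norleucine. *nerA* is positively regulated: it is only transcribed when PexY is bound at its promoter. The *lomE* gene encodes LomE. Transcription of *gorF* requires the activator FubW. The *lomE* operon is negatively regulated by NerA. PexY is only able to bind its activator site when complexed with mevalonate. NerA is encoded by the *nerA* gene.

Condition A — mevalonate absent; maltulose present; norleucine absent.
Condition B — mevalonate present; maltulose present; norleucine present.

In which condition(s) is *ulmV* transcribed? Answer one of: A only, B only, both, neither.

Condition A:
Mevalonate is absent, so PexY is inactive.
Required activator PexY is absent, so *nerA* is not transcribed.
So NerA is not produced.
With no repressor bound, *lomE* is transcribed.
So LomE is produced and active.
Maltulose is present, so FubW is active.
No repressor is bound and FubW is active, so *gorF* is transcribed.
So GorF is produced and active.
Norleucine is absent, so ElnK is inactive.
With repressor LomE bound, *ulmV* is not transcribed.
→ *ulmV* is OFF in A.
Condition B:
Mevalonate is present, so PexY is active.
No repressor is bound and PexY is active, so *nerA* is transcribed.
So NerA is produced and active.
With repressor NerA bound, *lomE* is not transcribed.
So LomE is not produced.
Maltulose is present, so FubW is active.
No repressor is bound and FubW is active, so *gorF* is transcribed.
So GorF is produced and active.
Norleucine is present, so ElnK is active.
Activator GorF is present, so *ulmV* is transcribed.
→ *ulmV* is ON in B.

B only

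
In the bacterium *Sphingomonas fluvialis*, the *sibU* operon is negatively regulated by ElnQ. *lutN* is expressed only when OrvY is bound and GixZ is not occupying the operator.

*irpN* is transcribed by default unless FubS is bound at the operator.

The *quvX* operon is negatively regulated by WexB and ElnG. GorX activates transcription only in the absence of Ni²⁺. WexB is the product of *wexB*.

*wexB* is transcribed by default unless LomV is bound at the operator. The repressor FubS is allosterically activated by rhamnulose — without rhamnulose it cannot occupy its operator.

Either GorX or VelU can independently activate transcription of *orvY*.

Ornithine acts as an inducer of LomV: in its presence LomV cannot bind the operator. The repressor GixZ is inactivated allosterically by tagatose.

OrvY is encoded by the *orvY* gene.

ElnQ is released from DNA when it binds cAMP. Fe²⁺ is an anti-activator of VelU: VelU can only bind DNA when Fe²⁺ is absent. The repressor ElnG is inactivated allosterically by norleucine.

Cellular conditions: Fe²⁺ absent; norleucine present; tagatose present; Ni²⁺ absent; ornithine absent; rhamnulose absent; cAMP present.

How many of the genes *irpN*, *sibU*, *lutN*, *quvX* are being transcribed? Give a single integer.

Rhamnulose is absent, so FubS is inactive.
With no repressor bound, *irpN* is transcribed.
→ *irpN* is ON.
cAMP is present, so ElnQ is inactive.
With no repressor bound, *sibU* is transcribed.
→ *sibU* is ON.
Ni²⁺ is absent, so GorX is active.
Fe²⁺ is absent, so VelU is active.
Activator GorX is present, so *orvY* is transcribed.
So OrvY is produced and active.
Tagatose is present, so GixZ is inactive.
No repressor is bound and OrvY is active, so *lutN* is transcribed.
→ *lutN* is ON.
Ornithine is absent, so LomV is active.
With repressor LomV bound, *wexB* is not transcribed.
So WexB is not produced.
Norleucine is present, so ElnG is inactive.
With no repressor bound, *quvX* is transcribed.
→ *quvX* is ON.
4 of the 4 genes are transcribed.

4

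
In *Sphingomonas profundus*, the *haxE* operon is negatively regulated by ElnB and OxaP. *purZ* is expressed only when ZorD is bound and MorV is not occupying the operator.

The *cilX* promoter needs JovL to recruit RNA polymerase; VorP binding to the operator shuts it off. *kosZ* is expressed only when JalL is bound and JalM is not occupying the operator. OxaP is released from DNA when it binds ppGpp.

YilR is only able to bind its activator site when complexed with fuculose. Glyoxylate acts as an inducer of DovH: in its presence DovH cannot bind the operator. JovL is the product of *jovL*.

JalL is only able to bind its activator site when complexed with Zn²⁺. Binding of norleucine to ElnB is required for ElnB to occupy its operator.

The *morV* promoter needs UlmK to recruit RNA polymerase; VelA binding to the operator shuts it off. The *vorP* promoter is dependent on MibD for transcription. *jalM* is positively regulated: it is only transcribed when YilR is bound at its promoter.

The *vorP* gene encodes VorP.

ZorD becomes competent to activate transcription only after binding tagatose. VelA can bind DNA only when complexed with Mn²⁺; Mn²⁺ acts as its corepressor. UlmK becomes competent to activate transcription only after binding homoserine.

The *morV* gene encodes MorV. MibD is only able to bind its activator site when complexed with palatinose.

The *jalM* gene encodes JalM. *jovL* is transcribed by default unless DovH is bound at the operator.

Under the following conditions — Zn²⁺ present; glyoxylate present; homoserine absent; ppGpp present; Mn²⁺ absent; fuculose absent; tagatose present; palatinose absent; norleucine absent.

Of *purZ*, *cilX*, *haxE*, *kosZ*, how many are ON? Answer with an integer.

Homoserine is absent, so UlmK is inactive.
Mn²⁺ is absent, so VelA is inactive.
Required activator UlmK is absent, so *morV* is not transcribed.
So MorV is not produced.
Tagatose is present, so ZorD is active.
No repressor is bound and ZorD is active, so *purZ* is transcribed.
→ *purZ* is ON.
Glyoxylate is present, so DovH is inactive.
With no repressor bound, *jovL* is transcribed.
So JovL is produced and active.
Palatinose is absent, so MibD is inactive.
Required activator MibD is absent, so *vorP* is not transcribed.
So VorP is not produced.
No repressor is bound and JovL is active, so *cilX* is transcribed.
→ *cilX* is ON.
Norleucine is absent, so ElnB is inactive.
ppGpp is present, so OxaP is inactive.
With no repressor bound, *haxE* is transcribed.
→ *haxE* is ON.
Fuculose is absent, so YilR is inactive.
Required activator YilR is absent, so *jalM* is not transcribed.
So JalM is not produced.
Zn²⁺ is present, so JalL is active.
No repressor is bound and JalL is active, so *kosZ* is transcribed.
→ *kosZ* is ON.
4 of the 4 genes are transcribed.

4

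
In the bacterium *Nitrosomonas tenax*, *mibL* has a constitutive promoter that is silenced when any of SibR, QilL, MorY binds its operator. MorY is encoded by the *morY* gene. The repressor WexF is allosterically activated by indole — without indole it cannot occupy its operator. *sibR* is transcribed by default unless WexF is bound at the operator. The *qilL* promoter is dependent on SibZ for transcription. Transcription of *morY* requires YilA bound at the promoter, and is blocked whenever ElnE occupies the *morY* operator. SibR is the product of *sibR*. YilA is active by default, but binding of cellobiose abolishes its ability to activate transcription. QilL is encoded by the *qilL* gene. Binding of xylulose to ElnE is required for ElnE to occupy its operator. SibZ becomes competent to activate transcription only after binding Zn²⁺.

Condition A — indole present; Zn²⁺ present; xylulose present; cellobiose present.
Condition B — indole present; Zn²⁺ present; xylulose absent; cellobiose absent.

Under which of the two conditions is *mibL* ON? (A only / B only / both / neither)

Condition A:
Indole is present, so WexF is active.
With repressor WexF bound, *sibR* is not transcribed.
So SibR is not produced.
Zn²⁺ is present, so SibZ is active.
No repressor is bound and SibZ is active, so *qilL* is transcribed.
So QilL is produced and active.
Xylulose is present, so ElnE is active.
Cellobiose is present, so YilA is inactive.
With repressor ElnE bound, *morY* is not transcribed.
So MorY is not produced.
With repressor QilL bound, *mibL* is not transcribed.
→ *mibL* is OFF in A.
Condition B:
Indole is present, so WexF is active.
With repressor WexF bound, *sibR* is not transcribed.
So SibR is not produced.
Zn²⁺ is present, so SibZ is active.
No repressor is bound and SibZ is active, so *qilL* is transcribed.
So QilL is produced and active.
Xylulose is absent, so ElnE is inactive.
Cellobiose is absent, so YilA is active.
No repressor is bound and YilA is active, so *morY* is transcribed.
So MorY is produced and active.
With repressor QilL bound, *mibL* is not transcribed.
→ *mibL* is OFF in B.

neither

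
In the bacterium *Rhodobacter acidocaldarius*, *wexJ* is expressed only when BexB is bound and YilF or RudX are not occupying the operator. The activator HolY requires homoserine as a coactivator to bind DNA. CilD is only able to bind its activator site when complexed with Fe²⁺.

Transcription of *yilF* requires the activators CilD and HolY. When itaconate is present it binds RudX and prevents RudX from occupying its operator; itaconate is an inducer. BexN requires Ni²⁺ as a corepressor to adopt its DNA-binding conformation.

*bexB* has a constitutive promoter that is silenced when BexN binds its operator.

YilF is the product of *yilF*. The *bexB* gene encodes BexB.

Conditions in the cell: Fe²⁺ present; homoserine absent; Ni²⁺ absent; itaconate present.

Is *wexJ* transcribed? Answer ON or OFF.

Fe²⁺ is present, so CilD is active.
Homoserine is absent, so HolY is inactive.
Required activator HolY is absent, so *yilF* is not transcribed.
So YilF is not produced.
Itaconate is present, so RudX is inactive.
Ni²⁺ is absent, so BexN is inactive.
With no repressor bound, *bexB* is transcribed.
So BexB is produced and active.
No repressor is bound and BexB is active, so *wexJ* is transcribed.

ON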